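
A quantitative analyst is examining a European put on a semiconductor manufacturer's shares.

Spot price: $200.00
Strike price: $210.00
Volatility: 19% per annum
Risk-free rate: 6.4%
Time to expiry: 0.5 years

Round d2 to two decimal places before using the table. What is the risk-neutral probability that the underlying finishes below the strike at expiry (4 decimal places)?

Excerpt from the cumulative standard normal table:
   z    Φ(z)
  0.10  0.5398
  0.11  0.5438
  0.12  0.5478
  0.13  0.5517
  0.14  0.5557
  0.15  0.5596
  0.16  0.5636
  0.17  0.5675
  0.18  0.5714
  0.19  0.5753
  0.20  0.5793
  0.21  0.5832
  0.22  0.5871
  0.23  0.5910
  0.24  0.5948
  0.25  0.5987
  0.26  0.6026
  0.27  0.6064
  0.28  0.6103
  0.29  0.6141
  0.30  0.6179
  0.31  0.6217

σ√T = 0.19·√0.5 = 0.1344
d₁ = [ln(200/210) + (0.064 + 0.19²/2)·0.5] / 0.1344 = [-0.0488 + 0.0410] / 0.1344 = -0.0578 which rounds to -0.06
d₂ = d₁ − σ√T = -0.0578 − 0.1344 = -0.1921 which rounds to -0.19
Risk-neutral Pr[S_T < K] = N(−d₂) = N(0.19) = 0.5753

0.5753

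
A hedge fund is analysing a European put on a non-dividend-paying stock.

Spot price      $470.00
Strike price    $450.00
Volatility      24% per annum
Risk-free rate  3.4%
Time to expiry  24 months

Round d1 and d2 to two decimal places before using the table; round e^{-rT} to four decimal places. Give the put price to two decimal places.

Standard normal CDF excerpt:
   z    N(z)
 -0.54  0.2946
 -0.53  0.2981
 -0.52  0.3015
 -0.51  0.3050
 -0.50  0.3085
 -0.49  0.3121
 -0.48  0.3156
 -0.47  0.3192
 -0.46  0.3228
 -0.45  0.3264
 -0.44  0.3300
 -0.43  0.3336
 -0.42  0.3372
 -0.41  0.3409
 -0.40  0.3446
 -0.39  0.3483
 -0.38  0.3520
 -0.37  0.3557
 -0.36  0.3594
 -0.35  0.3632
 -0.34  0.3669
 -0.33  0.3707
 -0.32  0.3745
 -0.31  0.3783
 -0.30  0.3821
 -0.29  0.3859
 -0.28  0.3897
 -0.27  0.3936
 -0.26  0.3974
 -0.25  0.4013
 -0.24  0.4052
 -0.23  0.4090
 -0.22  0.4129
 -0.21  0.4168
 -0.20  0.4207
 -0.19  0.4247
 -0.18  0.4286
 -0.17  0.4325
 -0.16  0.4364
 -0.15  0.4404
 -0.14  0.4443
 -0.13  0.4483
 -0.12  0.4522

σ√T = 0.24 × 1.4142 = 0.3394
d₁ = [ln(470/450) + (0.034 + 0.24²/2)·2] / 0.3394 = [0.0435 + 0.1256] / 0.3394 = 0.4982 → 0.50
d₂ = d₁ − σ√T = 0.4982 − 0.3394 = 0.1588 → 0.16
e^(−rT) = e^(−0.034·2) = 0.9343
N(−d₂) = N(-0.16) = 0.4364;  N(−d₁) = N(-0.50) = 0.3085
P = 450·0.9343·0.4364 − 470·0.3085 = 183.4778 − 144.9950 = 38.4828

$38.48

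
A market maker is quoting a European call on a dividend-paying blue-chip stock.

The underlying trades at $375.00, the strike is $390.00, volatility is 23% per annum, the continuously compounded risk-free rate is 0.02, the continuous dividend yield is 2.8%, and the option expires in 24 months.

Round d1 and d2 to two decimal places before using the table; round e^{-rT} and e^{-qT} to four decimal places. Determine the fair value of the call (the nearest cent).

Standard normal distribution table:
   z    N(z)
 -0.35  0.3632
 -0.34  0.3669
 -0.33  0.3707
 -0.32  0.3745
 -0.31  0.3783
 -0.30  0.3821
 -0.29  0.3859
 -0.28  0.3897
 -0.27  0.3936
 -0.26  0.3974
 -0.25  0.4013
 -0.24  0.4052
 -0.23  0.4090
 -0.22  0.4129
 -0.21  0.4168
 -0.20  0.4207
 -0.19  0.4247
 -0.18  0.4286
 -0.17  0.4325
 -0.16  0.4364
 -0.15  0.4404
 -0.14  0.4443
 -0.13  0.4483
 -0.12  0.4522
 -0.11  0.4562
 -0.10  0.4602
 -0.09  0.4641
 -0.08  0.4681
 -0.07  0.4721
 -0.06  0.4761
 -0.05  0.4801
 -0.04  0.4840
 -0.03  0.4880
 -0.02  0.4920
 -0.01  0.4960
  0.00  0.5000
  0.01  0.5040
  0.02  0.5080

σ√T = 0.23·√2 = 0.3253
ln(S/K) + (r − q + σ²/2)T = ln(375/390) + (0.02 − 0.028 + 0.23²/2)·2 = -0.0392 + 0.0369 = -0.0023
d₁ = -0.0023 / 0.3253 = -0.0071 ⇒ -0.01
d₂ = d₁ − σ√T = -0.0071 − 0.3253 = -0.3324 ⇒ -0.33
e^(−qT) = e^(−0.028·2) = 0.9455;  e^(−rT) = e^(−0.02·2) = 0.9608
N(d₁) = N(-0.01) = 0.4960;  N(d₂) = N(-0.33) = 0.3707
C = 375·0.9455·0.4960 − 390·0.9608·0.3707 = 175.8630 − 138.9057 = 36.9573

$36.96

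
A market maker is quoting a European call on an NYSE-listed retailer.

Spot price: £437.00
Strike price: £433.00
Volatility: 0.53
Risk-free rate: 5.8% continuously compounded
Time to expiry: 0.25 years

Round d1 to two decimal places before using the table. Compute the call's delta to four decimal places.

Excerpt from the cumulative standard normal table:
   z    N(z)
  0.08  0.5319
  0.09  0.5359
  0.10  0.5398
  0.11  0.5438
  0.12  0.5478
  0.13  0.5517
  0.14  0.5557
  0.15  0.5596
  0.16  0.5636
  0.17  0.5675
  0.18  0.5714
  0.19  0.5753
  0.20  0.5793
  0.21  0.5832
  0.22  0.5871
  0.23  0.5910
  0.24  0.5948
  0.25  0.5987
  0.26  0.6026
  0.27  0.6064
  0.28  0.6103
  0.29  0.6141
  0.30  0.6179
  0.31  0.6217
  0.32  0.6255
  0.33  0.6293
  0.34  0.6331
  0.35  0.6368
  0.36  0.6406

0.5871

T = 0.25;  σ√T = 0.2650
d₁ = [ln(437/433) + (0.058 + 0.53²/2)·0.25] / 0.2650 = [0.0092 + 0.0496] / 0.2650 = 0.2219 ≈ 0.22
N(d₁) = N(0.22) = 0.5871
Δ_call = N(d₁) = 0.5871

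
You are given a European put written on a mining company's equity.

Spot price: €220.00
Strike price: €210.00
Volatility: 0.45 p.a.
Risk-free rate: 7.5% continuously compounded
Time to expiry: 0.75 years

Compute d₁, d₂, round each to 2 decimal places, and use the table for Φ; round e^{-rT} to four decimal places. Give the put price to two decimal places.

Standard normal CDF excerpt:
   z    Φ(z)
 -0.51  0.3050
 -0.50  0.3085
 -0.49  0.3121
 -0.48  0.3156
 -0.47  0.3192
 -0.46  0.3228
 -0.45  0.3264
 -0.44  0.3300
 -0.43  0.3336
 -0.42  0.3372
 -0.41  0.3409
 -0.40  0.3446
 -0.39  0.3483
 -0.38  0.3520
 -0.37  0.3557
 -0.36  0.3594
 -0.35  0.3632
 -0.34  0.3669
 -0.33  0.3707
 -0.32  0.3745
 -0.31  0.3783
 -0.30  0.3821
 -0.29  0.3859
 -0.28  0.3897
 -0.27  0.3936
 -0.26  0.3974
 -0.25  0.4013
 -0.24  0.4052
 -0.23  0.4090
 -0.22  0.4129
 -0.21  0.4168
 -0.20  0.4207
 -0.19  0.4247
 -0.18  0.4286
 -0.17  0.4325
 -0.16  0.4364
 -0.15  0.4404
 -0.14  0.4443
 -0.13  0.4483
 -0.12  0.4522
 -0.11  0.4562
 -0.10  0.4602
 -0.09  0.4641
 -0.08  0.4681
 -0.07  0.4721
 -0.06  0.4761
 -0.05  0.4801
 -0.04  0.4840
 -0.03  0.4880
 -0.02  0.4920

€22.70

σ√T = 0.45 × 0.8660 = 0.3897
d₁ = [ln(220/210) + (0.075 + ½·0.45²)·0.75] / (σ√T) = (0.0465 + 0.1322) / 0.3897 = 0.4586 ≈ 0.46
d₂ = 0.4586 − 0.3897 = 0.0689 ≈ 0.07
e^(−rT) = e^(−0.075·0.75) = 0.9453
P = 210·0.9453·N(-0.07) − 220·N(-0.46) = 210·0.9453·0.4721 − 220·0.3228 = 93.7180 − 71.0160 = 22.7020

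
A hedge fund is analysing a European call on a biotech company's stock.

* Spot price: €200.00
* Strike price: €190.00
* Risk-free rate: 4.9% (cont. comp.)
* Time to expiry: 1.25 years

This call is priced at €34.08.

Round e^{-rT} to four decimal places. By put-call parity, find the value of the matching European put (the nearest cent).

e^(−rT) = e^(−0.049·1.25) = 0.9406
Put-call parity: C − P = S − K·e^(−rT) = 200 − 190·0.9406 = 200 − 178.7140 = 21.2860
P = C − (C − P) = 34.08 − (21.2860) = 12.7940

€12.79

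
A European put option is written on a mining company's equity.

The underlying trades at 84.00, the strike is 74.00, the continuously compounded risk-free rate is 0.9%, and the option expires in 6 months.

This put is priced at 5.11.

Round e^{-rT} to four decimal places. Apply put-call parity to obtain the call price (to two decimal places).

e^(−rT) = e^(−0.009·0.5) = 0.9955
Put-call parity: C − P = S − K·e^(−rT) = 84 − 74·0.9955 = 84 − 73.6670 = 10.3330
C = P + (C − P) = 5.11 + (10.3330) = 15.4430

15.44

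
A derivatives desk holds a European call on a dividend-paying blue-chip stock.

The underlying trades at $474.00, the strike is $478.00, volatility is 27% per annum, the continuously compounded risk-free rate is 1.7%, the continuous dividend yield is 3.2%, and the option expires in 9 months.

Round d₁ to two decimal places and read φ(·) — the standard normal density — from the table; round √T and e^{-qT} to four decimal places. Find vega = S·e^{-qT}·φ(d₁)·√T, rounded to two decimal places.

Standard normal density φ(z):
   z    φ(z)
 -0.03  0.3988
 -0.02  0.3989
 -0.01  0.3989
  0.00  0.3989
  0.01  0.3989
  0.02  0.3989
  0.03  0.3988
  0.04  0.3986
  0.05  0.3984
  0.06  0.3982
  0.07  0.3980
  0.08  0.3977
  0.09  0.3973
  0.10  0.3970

159.82

σ√T = 0.27 × 0.8660 = 0.2338
d₁ = [ln(474/478) + (0.017 − 0.032 + 0.27²/2)·0.75] / 0.2338 = [-0.0084 + 0.0161] / 0.2338 = 0.0329 ≈ 0.03
√T = √0.75 = 0.8660
φ(d₁) = φ(0.03) = 0.3988
e^(−qT) = e^(−0.032·0.75) = 0.9763
vega = S·e^(−qT)·φ(d₁)·√T = 474·0.9763·0.3988·0.8660 = 159.8213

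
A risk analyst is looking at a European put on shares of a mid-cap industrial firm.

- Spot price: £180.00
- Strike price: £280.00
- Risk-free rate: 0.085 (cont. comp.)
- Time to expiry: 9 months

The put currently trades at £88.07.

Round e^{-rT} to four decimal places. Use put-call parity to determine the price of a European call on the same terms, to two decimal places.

£5.37

e^(−rT) = e^(−0.085·0.75) = 0.9382
Put-call parity: C − P = S − K·e^(−rT) = 180 − 280·0.9382 = 180 − 262.6960 = -82.6960
C = P + (C − P) = 88.07 + (-82.6960) = 5.3740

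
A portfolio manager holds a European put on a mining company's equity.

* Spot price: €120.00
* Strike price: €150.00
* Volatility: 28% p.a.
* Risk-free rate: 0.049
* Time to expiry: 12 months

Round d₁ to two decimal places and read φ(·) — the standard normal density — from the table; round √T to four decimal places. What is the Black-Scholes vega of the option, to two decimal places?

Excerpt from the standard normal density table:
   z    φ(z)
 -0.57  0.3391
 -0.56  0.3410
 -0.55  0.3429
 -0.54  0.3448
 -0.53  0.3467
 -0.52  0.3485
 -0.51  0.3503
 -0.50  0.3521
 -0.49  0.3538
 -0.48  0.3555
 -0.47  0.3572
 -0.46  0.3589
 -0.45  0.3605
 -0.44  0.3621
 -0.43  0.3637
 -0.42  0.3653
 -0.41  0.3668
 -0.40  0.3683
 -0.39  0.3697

42.66

T = 1;  σ√T = 0.2800
d₁ = [ln(120/150) + (0.049 + 0.28²/2)·1] / 0.2800 = [-0.2231 + 0.0882] / 0.2800 = -0.4819 → -0.48
√T = √1 = 1.0000
φ(d₁) = φ(-0.48) = 0.3555
vega = S·φ(d₁)·√T = 120·0.3555·1.0000 = 42.6600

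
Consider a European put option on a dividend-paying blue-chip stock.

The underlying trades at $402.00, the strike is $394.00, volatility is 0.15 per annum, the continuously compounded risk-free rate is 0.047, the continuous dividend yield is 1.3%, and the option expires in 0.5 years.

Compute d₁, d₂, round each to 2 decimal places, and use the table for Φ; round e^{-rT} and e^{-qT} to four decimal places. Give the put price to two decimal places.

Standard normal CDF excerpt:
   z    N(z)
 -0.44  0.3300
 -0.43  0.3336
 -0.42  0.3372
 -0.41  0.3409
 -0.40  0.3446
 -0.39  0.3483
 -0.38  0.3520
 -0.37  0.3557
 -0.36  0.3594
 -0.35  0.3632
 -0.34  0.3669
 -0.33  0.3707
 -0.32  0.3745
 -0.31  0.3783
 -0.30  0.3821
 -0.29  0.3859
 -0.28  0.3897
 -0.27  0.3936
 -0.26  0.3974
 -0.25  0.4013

$9.43

σ√T = 0.15·√0.5 = 0.1061
ln(S/K) + (r − q + σ²/2)T = ln(402/394) + (0.047 − 0.013 + 0.15²/2)·0.5 = 0.0201 + 0.0226 = 0.0427
d₁ = 0.0427 / 0.1061 = 0.4028 ≈ 0.40
d₂ = d₁ − σ√T = 0.4028 − 0.1061 = 0.2968 ≈ 0.30
e^(−qT) = e^(−0.013·0.5) = 0.9935;  e^(−rT) = e^(−0.047·0.5) = 0.9768
P = 394·0.9768·N(-0.30) − 402·0.9935·N(-0.40) = 394·0.9768·0.3821 − 402·0.9935·0.3446 = 147.0547 − 137.6288 = 9.4259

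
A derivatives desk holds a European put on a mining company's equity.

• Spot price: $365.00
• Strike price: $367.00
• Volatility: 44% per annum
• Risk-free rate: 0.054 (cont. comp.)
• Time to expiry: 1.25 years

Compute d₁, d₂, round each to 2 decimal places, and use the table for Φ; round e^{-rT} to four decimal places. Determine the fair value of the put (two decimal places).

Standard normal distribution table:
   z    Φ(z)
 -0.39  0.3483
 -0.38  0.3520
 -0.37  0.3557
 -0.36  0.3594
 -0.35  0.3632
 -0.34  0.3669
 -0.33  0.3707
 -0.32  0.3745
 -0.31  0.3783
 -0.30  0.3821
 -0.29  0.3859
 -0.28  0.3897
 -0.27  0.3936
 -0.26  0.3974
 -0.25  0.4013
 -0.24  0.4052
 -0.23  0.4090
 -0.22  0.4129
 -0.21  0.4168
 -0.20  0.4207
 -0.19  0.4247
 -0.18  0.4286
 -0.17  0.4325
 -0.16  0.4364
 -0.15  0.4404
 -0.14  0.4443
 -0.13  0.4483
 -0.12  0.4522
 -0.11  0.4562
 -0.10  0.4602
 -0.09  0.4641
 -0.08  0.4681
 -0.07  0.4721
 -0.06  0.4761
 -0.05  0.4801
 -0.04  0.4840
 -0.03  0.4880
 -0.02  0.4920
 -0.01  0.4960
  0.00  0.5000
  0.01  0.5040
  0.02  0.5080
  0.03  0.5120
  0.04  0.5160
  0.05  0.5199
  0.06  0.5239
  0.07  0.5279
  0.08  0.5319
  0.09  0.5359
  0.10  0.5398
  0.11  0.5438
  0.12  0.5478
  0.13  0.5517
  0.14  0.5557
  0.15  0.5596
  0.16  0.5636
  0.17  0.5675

T = 1.25;  σ√T = 0.4919
ln(S/K) + (r + σ²/2)T = ln(365/367) + (0.054 + 0.44²/2)·1.25 = -0.0055 + 0.1885 = 0.1830
d₁ = 0.1830 / 0.4919 = 0.3721 ≈ 0.37
d₂ = d₁ − σ√T = 0.3721 − 0.4919 = -0.1199 ≈ -0.12
exp(−rT) = exp(−0.054·1.25) = 0.9347
P = 367·0.9347·N(0.12) − 365·N(-0.37) = 367·0.9347·0.5478 − 365·0.3557 = 187.9145 − 129.8305 = 58.0840

$58.08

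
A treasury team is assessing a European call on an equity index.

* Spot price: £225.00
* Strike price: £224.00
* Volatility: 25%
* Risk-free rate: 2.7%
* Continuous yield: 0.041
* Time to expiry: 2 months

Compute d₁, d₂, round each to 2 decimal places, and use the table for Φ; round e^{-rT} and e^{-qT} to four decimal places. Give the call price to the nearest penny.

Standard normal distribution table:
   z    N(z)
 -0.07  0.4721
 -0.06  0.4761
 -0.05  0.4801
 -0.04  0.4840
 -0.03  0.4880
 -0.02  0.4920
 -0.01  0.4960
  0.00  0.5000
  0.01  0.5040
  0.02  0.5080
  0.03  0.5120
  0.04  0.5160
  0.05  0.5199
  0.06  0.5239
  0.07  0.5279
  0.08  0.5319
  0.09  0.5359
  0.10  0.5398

£9.15

σ√T = 0.25 × 0.4082 = 0.1021
ln(S/K) + (r − q + σ²/2)T = ln(225/224) + (0.027 − 0.041 + 0.25²/2)·0.1667 = 0.0045 + 0.0029 = 0.0073
d₁ = 0.0073 / 0.1021 = 0.0718 → 0.07
d₂ = d₁ − σ√T = 0.0718 − 0.1021 = -0.0302 → -0.03
exp(−qT) = exp(−0.041·0.1667) = 0.9932;  exp(−rT) = exp(−0.027·0.1667) = 0.9955
N(d₁) = N(0.07) = 0.5279;  N(d₂) = N(-0.03) = 0.4880
C = 225·0.9932·0.5279 − 224·0.9955·0.4880 = 117.9698 − 108.8201 = 9.1497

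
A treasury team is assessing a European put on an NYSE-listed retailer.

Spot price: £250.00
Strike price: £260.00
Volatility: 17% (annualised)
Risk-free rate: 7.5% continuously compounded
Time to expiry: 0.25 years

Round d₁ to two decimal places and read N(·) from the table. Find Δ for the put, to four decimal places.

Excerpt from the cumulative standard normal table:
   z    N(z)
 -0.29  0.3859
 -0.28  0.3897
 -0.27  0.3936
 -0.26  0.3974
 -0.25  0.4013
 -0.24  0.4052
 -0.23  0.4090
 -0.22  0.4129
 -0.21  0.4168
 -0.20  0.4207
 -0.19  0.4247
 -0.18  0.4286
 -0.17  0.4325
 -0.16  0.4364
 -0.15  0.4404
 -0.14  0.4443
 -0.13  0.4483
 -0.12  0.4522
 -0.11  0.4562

-0.5793

σ√T = 0.17 × 0.5000 = 0.0850
ln(S/K) + (r + σ²/2)T = ln(250/260) + (0.075 + 0.17²/2)·0.25 = -0.0392 + 0.0224 = -0.0169
d₁ = -0.0169 / 0.0850 = -0.1983 → -0.20
N(d₁) = N(-0.20) = 0.4207
Δ_put = N(d₁) − 1 = 0.4207 − 1 = -0.5793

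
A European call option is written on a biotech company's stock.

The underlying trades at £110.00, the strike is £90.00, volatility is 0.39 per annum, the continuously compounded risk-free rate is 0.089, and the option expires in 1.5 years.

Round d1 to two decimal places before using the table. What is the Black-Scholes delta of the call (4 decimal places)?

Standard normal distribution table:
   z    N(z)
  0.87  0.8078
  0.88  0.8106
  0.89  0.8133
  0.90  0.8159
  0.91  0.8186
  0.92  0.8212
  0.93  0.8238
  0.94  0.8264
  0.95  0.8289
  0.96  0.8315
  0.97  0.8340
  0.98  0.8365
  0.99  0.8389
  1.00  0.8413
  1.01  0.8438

σ√T = 0.39 × 1.2247 = 0.4777
ln(S/K) + (r + σ²/2)T = ln(110/90) + (0.089 + 0.39²/2)·1.5 = 0.2007 + 0.2476 = 0.4482
d₁ = 0.4482 / 0.4777 = 0.9384 which rounds to 0.94
N(d₁) = N(0.94) = 0.8264
Δ_call = N(d₁) = 0.8264

0.8264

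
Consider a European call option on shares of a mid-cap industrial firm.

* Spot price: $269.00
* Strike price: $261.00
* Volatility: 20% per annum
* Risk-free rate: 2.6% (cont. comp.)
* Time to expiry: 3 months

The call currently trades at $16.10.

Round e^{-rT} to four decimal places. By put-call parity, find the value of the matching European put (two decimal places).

e^(−rT) = e^(−0.026·0.25) = 0.9935
Put-call parity: C − P = S − K·e^(−rT) = 269 − 261·0.9935 = 269 − 259.3035 = 9.6965
P = C − (C − P) = 16.10 − (9.6965) = 6.4035

$6.40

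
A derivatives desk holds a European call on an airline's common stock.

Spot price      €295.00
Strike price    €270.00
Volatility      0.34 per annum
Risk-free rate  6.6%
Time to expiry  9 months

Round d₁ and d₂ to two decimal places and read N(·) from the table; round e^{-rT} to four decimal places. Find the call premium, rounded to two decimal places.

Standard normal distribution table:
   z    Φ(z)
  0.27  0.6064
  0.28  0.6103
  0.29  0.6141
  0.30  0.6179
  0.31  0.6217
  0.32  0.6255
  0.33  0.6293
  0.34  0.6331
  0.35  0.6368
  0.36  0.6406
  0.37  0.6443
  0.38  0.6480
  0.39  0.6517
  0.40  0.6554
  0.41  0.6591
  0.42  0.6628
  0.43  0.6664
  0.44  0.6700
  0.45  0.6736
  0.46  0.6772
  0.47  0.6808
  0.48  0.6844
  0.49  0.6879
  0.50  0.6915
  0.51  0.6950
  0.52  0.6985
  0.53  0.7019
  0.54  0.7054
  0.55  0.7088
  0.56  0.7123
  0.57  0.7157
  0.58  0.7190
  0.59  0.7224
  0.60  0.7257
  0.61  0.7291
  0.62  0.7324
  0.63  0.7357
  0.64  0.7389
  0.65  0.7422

σ√T = 0.34·√0.75 = 0.2944
d₁ = [ln(295/270) + (0.066 + 0.34²/2)·0.75] / 0.2944 = [0.0886 + 0.0929] / 0.2944 = 0.6161 which rounds to 0.62
d₂ = d₁ − σ√T = 0.6161 − 0.2944 = 0.3216 which rounds to 0.32
e^(−rT) = e^(−0.066·0.75) = 0.9517
C = 295·N(0.62) − 270·0.9517·N(0.32) = 295·0.7324 − 270·0.9517·0.6255 = 216.0580 − 160.7279 = 55.3301

€55.33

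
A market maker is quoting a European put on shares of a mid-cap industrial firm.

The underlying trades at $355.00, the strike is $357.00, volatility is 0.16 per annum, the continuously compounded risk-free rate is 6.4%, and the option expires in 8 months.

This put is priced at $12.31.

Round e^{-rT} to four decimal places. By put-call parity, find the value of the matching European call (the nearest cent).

$25.23

exp(−rT) = exp(−0.064·0.6667) = 0.9582
Put-call parity: C − P = S − K·e^(−rT) = 355 − 357·0.9582 = 355 − 342.0774 = 12.9226
C = P + (C − P) = 12.31 + (12.9226) = 25.2326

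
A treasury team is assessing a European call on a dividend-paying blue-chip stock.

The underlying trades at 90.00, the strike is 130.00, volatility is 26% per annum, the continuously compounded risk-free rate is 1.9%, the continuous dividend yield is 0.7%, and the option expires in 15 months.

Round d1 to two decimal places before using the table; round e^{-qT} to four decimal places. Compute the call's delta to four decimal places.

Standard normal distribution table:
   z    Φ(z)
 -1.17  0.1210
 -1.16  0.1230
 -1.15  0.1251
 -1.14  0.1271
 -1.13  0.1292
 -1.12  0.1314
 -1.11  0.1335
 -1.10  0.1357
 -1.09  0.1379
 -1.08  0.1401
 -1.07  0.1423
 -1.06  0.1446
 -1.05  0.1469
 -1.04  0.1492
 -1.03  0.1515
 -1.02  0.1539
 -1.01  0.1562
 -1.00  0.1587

0.1411

σ√T = 0.26 × 1.1180 = 0.2907
d₁ = [ln(90/130) + (0.019 − 0.007 + ½·0.26²)·1.25] / (σ√T) = (-0.3677 + 0.0573) / 0.2907 = -1.0681 which rounds to -1.07
N(d₁) = N(-1.07) = 0.1423
Δ_call = exp(−qT)·N(d₁) = 0.9913·0.1423 = 0.1411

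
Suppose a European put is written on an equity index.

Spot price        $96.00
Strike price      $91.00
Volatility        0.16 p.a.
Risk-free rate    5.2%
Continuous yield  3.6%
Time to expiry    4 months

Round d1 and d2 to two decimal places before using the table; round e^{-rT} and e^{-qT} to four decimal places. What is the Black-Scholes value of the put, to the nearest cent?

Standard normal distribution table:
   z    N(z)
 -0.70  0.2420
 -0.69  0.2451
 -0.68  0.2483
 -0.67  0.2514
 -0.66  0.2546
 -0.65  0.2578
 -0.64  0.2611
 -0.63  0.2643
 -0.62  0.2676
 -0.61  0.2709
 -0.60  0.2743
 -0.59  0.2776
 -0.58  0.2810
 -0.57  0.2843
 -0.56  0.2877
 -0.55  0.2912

$1.27

σ√T = 0.16·√0.3333 = 0.0924
ln(S/K) + (r − q + σ²/2)T = ln(96/91) + (0.052 − 0.036 + 0.16²/2)·0.3333 = 0.0535 + 0.0096 = 0.0631
d₁ = 0.0631 / 0.0924 = 0.6830 ≈ 0.68
d₂ = d₁ − σ√T = 0.6830 − 0.0924 = 0.5906 ≈ 0.59
e^(−qT) = e^(−0.036·0.3333) = 0.9881;  e^(−rT) = e^(−0.052·0.3333) = 0.9828
P = 91·0.9828·N(-0.59) − 96·0.9881·N(-0.68) = 91·0.9828·0.2776 − 96·0.9881·0.2483 = 24.8271 − 23.5531 = 1.2740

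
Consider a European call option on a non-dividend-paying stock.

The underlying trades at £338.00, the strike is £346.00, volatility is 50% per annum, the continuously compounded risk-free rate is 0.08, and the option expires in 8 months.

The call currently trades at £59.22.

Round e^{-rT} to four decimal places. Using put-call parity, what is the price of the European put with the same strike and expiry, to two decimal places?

exp(−rT) = exp(−0.08·0.6667) = 0.9481
Put-call parity: C − P = S − K·e^(−rT) = 338 − 346·0.9481 = 338 − 328.0426 = 9.9574
P = C − (C − P) = 59.22 − (9.9574) = 49.2626

£49.26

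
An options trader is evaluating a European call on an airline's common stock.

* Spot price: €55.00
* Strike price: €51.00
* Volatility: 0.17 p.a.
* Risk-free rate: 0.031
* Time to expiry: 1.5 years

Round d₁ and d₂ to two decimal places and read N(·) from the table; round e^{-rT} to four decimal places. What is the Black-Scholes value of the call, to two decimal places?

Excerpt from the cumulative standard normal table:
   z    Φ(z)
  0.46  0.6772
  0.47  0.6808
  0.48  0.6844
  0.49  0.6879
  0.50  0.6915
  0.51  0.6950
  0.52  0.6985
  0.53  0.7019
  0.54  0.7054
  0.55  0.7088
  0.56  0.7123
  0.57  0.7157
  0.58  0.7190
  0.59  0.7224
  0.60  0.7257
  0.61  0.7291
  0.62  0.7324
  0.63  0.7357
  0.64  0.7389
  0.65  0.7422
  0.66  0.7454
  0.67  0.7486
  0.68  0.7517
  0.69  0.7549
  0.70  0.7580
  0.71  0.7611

€8.20

σ√T = 0.17·√1.5 = 0.2082
d₁ = [ln(55/51) + (0.031 + 0.17²/2)·1.5] / 0.2082 = [0.0755 + 0.0682] / 0.2082 = 0.6901 ≈ 0.69
d₂ = d₁ − σ√T = 0.6901 − 0.2082 = 0.4819 ≈ 0.48
exp(−rT) = exp(−0.031·1.5) = 0.9546
N(d₁) = N(0.69) = 0.7549;  N(d₂) = N(0.48) = 0.6844
C = 55·0.7549 − 51·0.9546·0.6844 = 41.5195 − 33.3197 = 8.1998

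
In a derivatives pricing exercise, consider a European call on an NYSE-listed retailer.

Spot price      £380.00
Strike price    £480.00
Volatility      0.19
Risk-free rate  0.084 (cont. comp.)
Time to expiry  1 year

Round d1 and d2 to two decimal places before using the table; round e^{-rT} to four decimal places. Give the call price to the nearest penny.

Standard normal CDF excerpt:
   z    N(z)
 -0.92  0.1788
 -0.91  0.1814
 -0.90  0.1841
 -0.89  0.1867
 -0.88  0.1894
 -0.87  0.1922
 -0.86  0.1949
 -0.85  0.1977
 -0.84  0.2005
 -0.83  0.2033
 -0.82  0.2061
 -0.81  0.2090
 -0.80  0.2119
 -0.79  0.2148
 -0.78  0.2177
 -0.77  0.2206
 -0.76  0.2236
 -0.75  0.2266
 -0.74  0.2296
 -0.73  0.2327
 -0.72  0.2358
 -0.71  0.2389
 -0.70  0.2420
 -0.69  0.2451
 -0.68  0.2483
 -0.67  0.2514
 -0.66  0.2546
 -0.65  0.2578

£9.55

T = 1;  σ√T = 0.1900
ln(S/K) + (r + σ²/2)T = ln(380/480) + (0.084 + 0.19²/2)·1 = -0.2336 + 0.1021 = -0.1316
d₁ = -0.1316 / 0.1900 = -0.6924 ⇒ -0.69
d₂ = d₁ − σ√T = -0.6924 − 0.1900 = -0.8824 ⇒ -0.88
e^(−rT) = e^(−0.084·1) = 0.9194
N(d₁) = N(-0.69) = 0.2451;  N(d₂) = N(-0.88) = 0.1894
C = 380·0.2451 − 480·0.9194·0.1894 = 93.1380 − 83.5845 = 9.5535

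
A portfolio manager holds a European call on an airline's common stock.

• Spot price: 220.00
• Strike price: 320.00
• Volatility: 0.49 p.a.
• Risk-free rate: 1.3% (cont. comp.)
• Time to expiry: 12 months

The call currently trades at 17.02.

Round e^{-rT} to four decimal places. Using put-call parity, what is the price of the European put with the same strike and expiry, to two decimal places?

e^(−rT) = e^(−0.013·1) = 0.9871
Put-call parity: C − P = S − K·e^(−rT) = 220 − 320·0.9871 = 220 − 315.8720 = -95.8720
P = C − (C − P) = 17.02 − (-95.8720) = 112.8920

112.89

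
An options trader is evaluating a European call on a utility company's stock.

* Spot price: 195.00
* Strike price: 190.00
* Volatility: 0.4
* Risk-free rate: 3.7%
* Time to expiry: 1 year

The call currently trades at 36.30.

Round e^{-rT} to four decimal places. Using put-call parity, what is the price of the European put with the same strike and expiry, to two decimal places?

24.40

e^(−rT) = e^(−0.037·1) = 0.9637
Put-call parity: C − P = S − K·e^(−rT) = 195 − 190·0.9637 = 195 − 183.1030 = 11.8970
P = C − (C − P) = 36.30 − (11.8970) = 24.4030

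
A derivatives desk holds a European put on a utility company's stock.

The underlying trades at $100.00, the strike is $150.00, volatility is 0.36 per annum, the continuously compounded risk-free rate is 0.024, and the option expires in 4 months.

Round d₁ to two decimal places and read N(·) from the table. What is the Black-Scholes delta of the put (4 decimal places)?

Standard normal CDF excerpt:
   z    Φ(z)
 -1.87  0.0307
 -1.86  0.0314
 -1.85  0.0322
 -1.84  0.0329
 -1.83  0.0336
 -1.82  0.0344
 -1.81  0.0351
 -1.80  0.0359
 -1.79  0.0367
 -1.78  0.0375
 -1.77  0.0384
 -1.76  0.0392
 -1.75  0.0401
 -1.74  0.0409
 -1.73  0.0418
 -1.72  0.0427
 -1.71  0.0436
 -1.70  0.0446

-0.9649

σ√T = 0.36·√0.3333 = 0.2078
d₁ = [ln(100/150) + (0.024 + ½·0.36²)·0.3333] / (σ√T) = (-0.4055 + 0.0296) / 0.2078 = -1.8084 ⇒ -1.81
N(d₁) = N(-1.81) = 0.0351
Δ_put = N(d₁) − 1 = 0.0351 − 1 = -0.9649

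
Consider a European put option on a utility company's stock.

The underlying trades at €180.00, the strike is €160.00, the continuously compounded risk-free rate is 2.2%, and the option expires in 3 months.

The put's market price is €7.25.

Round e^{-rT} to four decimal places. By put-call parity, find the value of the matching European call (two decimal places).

exp(−rT) = exp(−0.022·0.25) = 0.9945
Put-call parity: C − P = S − K·e^(−rT) = 180 − 160·0.9945 = 180 − 159.1200 = 20.8800
C = P + (C − P) = 7.25 + (20.8800) = 28.1300

€28.13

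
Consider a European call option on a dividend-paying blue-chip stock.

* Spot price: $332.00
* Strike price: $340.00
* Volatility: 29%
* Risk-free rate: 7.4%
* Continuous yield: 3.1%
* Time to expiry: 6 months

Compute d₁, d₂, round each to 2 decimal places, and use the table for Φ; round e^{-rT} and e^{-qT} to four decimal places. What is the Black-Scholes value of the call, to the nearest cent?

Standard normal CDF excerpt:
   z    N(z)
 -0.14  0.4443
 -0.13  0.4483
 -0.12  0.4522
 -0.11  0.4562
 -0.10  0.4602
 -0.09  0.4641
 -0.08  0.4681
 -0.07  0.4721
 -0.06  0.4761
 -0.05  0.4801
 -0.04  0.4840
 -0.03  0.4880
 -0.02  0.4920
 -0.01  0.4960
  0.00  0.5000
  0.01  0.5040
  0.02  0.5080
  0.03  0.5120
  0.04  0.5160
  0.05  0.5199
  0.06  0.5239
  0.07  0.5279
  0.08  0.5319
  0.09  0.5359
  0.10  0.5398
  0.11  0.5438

$25.70

σ√T = 0.29·√0.5 = 0.2051
d₁ = [ln(332/340) + (0.074 − 0.031 + 0.29²/2)·0.5] / 0.2051 = [-0.0238 + 0.0425] / 0.2051 = 0.0913 ⇒ 0.09
d₂ = d₁ − σ√T = 0.0913 − 0.2051 = -0.1138 ⇒ -0.11
e^(−qT) = e^(−0.031·0.5) = 0.9846;  e^(−rT) = e^(−0.074·0.5) = 0.9637
N(d₁) = N(0.09) = 0.5359;  N(d₂) = N(-0.11) = 0.4562
C = 332·0.9846·0.5359 − 340·0.9637·0.4562 = 175.1789 − 149.4776 = 25.7013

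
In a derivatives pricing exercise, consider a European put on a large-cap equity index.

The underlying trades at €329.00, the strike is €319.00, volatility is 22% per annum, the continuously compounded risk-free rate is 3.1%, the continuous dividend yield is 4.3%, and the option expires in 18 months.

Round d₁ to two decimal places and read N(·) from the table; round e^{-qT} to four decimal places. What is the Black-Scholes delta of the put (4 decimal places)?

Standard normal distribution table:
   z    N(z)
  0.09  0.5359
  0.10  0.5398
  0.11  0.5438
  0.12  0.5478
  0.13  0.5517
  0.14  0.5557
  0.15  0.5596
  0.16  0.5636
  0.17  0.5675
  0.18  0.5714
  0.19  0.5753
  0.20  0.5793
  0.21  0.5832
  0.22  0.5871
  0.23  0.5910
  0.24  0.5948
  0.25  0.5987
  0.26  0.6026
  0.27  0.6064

σ√T = 0.22 × 1.2247 = 0.2694
d₁ = [ln(329/319) + (0.031 − 0.043 + 0.22²/2)·1.5] / 0.2694 = [0.0309 + 0.0183] / 0.2694 = 0.1825 ⇒ 0.18
N(d₁) = N(0.18) = 0.5714
Δ_put = e^(−qT)·(N(d₁) − 1) = 0.9375·(0.5714 − 1) = -0.4018

-0.4018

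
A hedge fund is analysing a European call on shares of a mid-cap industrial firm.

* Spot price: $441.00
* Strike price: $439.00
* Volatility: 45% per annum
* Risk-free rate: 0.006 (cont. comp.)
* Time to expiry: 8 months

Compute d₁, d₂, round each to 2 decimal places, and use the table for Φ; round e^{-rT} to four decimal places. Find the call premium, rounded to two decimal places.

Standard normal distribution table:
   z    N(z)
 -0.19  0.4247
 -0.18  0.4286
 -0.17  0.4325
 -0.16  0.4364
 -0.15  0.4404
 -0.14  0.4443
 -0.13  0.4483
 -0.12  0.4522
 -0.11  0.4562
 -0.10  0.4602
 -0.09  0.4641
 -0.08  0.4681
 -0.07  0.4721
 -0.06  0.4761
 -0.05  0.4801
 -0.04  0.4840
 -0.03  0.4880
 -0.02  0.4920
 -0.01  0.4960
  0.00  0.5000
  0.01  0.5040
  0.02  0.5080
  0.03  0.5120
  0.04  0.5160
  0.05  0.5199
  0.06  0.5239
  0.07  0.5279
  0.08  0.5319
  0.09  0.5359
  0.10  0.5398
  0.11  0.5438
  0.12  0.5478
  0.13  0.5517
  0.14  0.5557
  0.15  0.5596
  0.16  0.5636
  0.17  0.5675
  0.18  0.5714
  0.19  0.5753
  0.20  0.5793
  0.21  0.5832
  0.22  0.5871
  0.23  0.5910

T = 0.6667;  σ√T = 0.3674
d₁ = [ln(441/439) + (0.006 + ½·0.45²)·0.6667] / (σ√T) = (0.0045 + 0.0715) / 0.3674 = 0.2070 ⇒ 0.21
d₂ = 0.2070 − 0.3674 = -0.1605 ⇒ -0.16
e^(−rT) = e^(−0.006·0.6667) = 0.9960
N(d₁) = N(0.21) = 0.5832;  N(d₂) = N(-0.16) = 0.4364
C = 441·0.5832 − 439·0.9960·0.4364 = 257.1912 − 190.8133 = 66.3779

$66.38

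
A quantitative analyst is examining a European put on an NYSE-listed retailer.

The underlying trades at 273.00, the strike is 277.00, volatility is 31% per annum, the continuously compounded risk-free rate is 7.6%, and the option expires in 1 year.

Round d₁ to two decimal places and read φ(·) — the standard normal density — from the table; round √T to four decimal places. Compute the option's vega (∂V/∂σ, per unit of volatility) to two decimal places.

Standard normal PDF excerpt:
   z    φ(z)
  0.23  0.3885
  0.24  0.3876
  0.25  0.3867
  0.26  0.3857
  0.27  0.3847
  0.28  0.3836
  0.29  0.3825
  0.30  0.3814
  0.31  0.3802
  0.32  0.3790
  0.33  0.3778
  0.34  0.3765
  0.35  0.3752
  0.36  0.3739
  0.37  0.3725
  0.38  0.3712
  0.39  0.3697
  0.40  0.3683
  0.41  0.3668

102.43

σ√T = 0.31 × 1.0000 = 0.3100
d₁ = [ln(273/277) + (0.076 + 0.31²/2)·1] / 0.3100 = [-0.0145 + 0.1240] / 0.3100 = 0.3532 ≈ 0.35
√T = √1 = 1.0000
φ(d₁) = φ(0.35) = 0.3752
vega = S·φ(d₁)·√T = 273·0.3752·1.0000 = 102.4296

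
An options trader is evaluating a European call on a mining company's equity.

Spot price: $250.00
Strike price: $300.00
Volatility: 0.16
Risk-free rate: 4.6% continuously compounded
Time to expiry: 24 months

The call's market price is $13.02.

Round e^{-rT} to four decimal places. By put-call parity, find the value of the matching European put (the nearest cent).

exp(−rT) = exp(−0.046·2) = 0.9121
Put-call parity: C − P = S − K·e^(−rT) = 250 − 300·0.9121 = 250 − 273.6300 = -23.6300
P = C − (C − P) = 13.02 − (-23.6300) = 36.6500

$36.65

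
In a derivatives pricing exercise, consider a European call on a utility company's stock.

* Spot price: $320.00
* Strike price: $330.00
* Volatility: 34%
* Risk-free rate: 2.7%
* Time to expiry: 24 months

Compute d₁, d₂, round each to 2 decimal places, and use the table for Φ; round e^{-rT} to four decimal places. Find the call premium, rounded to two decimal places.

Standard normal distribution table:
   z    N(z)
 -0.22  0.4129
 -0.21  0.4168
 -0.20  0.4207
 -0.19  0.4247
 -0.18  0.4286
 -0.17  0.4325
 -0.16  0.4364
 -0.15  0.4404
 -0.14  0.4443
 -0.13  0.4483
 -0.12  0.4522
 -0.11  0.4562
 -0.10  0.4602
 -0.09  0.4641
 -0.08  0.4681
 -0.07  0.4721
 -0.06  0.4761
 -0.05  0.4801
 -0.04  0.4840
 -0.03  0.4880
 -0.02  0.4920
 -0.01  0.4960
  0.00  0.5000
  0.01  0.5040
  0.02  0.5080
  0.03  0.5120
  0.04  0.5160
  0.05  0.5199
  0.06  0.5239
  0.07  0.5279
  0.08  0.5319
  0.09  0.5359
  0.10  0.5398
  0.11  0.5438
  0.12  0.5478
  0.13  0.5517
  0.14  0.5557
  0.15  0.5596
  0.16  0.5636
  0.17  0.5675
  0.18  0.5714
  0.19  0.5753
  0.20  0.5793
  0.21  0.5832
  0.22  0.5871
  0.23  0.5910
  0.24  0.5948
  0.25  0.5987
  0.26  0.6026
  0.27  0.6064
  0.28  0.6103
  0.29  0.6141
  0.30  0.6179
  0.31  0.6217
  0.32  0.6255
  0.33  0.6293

$63.73

T = 2;  σ√T = 0.4808
ln(S/K) + (r + σ²/2)T = ln(320/330) + (0.027 + 0.34²/2)·2 = -0.0308 + 0.1696 = 0.1388
d₁ = 0.1388 / 0.4808 = 0.2887 → 0.29
d₂ = d₁ − σ√T = 0.2887 − 0.4808 = -0.1921 → -0.19
e^(−rT) = e^(−0.027·2) = 0.9474
C = 320·N(0.29) − 330·0.9474·N(-0.19) = 320·0.6141 − 330·0.9474·0.4247 = 196.5120 − 132.7791 = 63.7329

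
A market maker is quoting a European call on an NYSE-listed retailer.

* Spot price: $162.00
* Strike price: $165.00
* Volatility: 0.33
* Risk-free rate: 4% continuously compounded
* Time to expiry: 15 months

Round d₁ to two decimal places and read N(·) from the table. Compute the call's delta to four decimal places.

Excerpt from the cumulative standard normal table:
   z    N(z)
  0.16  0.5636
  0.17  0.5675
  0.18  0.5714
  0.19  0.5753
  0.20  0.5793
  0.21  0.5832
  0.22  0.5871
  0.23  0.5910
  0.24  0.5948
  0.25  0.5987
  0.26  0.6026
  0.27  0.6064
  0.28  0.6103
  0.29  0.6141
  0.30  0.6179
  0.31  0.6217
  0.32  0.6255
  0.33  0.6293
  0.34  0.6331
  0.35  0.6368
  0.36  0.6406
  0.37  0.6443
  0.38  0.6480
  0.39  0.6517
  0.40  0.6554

0.6064

σ√T = 0.33·√1.25 = 0.3690
ln(S/K) + (r + σ²/2)T = ln(162/165) + (0.04 + 0.33²/2)·1.25 = -0.0183 + 0.1181 = 0.0997
d₁ = 0.0997 / 0.3690 = 0.2703 ⇒ 0.27
N(d₁) = N(0.27) = 0.6064
Δ_call = N(d₁) = 0.6064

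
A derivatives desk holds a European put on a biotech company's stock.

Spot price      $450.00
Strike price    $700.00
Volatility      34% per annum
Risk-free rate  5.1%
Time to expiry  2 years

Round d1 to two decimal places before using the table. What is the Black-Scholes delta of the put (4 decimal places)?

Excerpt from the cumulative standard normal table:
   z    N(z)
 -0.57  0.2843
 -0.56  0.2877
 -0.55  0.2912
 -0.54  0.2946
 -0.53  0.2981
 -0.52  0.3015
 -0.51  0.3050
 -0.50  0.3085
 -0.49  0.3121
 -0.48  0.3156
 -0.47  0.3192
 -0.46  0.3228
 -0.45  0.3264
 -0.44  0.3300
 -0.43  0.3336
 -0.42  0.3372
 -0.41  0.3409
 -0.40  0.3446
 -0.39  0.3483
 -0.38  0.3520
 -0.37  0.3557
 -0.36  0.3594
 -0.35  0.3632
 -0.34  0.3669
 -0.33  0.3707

-0.6808

σ√T = 0.34 × 1.4142 = 0.4808
d₁ = [ln(450/700) + (0.051 + 0.34²/2)·2] / 0.4808 = [-0.4418 + 0.2176] / 0.4808 = -0.4663 → -0.47
N(d₁) = N(-0.47) = 0.3192
Δ_put = N(d₁) − 1 = 0.3192 − 1 = -0.6808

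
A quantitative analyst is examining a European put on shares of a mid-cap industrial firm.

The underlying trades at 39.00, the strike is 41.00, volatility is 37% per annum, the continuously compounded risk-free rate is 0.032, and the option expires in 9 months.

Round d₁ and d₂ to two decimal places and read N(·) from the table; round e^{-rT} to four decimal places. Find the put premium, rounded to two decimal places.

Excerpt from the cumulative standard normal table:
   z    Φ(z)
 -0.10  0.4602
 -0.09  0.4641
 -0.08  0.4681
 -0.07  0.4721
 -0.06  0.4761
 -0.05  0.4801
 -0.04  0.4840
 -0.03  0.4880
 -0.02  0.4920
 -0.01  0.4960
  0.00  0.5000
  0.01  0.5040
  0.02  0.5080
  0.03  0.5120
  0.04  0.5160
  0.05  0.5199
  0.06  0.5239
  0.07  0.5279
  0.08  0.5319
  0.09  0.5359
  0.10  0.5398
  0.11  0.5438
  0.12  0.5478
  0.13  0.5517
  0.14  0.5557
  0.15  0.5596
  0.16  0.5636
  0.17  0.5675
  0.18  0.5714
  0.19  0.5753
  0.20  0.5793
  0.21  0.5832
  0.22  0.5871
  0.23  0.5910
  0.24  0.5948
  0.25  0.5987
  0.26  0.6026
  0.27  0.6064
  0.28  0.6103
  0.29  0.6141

σ√T = 0.37 × 0.8660 = 0.3204
d₁ = [ln(39/41) + (0.032 + ½·0.37²)·0.75] / (σ√T) = (-0.0500 + 0.0753) / 0.3204 = 0.0790 ≈ 0.08
d₂ = 0.0790 − 0.3204 = -0.2414 ≈ -0.24
exp(−rT) = exp(−0.032·0.75) = 0.9763
N(−d₂) = N(0.24) = 0.5948;  N(−d₁) = N(-0.08) = 0.4681
P = 41·0.9763·0.5948 − 39·0.4681 = 23.8088 − 18.2559 = 5.5529

5.55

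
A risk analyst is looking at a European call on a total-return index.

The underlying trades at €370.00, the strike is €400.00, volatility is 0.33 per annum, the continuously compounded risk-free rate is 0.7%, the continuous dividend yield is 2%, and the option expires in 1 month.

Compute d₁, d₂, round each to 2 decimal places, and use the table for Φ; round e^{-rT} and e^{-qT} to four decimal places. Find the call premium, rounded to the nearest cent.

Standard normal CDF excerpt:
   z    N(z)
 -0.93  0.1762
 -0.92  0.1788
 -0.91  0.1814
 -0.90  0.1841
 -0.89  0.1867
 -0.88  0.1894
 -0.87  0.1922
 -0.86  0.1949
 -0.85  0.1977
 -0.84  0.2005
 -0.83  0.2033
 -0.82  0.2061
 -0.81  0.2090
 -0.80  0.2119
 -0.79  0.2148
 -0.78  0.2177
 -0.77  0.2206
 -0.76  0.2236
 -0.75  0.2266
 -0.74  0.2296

€4.70

σ√T = 0.33 × 0.2887 = 0.0953
d₁ = [ln(370/400) + (0.007 − 0.02 + ½·0.33²)·0.08333] / (σ√T) = (-0.0780 + 0.0035) / 0.0953 = -0.7821 which rounds to -0.78
d₂ = -0.7821 − 0.0953 = -0.8774 which rounds to -0.88
exp(−qT) = exp(−0.02·0.08333) = 0.9983;  exp(−rT) = exp(−0.007·0.08333) = 0.9994
C = 370·0.9983·N(-0.78) − 400·0.9994·N(-0.88) = 370·0.9983·0.2177 − 400·0.9994·0.1894 = 80.4121 − 75.7145 = 4.6975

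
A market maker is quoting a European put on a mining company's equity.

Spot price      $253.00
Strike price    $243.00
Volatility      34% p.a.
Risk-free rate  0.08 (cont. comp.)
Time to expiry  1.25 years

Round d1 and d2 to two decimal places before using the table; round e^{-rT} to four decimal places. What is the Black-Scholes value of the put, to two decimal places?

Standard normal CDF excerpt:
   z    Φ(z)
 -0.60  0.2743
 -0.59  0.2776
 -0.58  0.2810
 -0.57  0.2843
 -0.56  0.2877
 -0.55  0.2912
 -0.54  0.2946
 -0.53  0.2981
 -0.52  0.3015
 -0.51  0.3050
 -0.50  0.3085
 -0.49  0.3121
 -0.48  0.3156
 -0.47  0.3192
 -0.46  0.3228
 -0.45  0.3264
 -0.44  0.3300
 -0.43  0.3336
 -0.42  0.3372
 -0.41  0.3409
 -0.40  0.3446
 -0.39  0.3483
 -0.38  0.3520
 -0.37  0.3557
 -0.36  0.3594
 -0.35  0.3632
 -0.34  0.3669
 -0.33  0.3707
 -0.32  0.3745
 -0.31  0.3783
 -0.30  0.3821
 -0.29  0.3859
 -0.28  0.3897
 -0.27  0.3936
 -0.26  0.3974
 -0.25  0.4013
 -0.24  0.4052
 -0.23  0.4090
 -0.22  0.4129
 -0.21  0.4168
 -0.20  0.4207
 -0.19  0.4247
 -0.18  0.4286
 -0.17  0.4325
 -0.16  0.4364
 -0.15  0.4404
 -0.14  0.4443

σ√T = 0.34 × 1.1180 = 0.3801
ln(S/K) + (r + σ²/2)T = ln(253/243) + (0.08 + 0.34²/2)·1.25 = 0.0403 + 0.1723 = 0.2126
d₁ = 0.2126 / 0.3801 = 0.5592 ⇒ 0.56
d₂ = d₁ − σ√T = 0.5592 − 0.3801 = 0.1791 ⇒ 0.18
exp(−rT) = exp(−0.08·1.25) = 0.9048
N(−d₂) = N(-0.18) = 0.4286;  N(−d₁) = N(-0.56) = 0.2877
P = 243·0.9048·0.4286 − 253·0.2877 = 94.2347 − 72.7881 = 21.4466

$21.45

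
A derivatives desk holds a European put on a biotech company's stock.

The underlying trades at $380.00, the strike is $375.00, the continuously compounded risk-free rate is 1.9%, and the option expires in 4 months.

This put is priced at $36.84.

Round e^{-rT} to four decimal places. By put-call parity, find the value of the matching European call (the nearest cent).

$44.20

exp(−rT) = exp(−0.019·0.3333) = 0.9937
Put-call parity: C − P = S − K·e^(−rT) = 380 − 375·0.9937 = 380 − 372.6375 = 7.3625
C = P + (C − P) = 36.84 + (7.3625) = 44.2025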